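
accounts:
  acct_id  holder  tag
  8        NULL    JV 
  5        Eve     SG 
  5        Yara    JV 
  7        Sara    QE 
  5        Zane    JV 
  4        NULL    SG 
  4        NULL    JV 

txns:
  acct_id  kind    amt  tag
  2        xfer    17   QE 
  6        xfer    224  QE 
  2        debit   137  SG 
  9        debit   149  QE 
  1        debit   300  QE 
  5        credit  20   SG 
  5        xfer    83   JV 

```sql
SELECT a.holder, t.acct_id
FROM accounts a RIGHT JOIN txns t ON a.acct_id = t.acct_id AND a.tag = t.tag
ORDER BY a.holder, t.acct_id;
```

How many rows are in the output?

8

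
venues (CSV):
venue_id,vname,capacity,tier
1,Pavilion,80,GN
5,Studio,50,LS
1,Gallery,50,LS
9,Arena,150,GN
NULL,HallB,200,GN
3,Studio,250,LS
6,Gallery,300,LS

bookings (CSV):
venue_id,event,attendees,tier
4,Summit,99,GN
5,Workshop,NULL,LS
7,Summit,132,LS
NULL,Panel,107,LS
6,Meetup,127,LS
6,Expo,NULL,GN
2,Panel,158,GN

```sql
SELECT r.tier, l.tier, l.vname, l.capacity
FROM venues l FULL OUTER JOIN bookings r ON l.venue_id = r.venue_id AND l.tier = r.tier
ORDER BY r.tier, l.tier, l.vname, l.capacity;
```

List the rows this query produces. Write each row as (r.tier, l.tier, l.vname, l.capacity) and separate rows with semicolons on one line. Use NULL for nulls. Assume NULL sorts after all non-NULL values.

(GN, NULL, NULL, NULL); (GN, NULL, NULL, NULL); (GN, NULL, NULL, NULL); (LS, LS, Gallery, 300); (LS, LS, Studio, 50); (LS, NULL, NULL, NULL); (LS, NULL, NULL, NULL); (NULL, GN, Arena, 150); (NULL, GN, HallB, 200); (NULL, GN, Pavilion, 80); (NULL, LS, Gallery, 50); (NULL, LS, Studio, 250)

FULL OUTER JOIN keeps every row from both sides; unmatched rows get NULL for the other side's columns.
Matching on l.venue_id = r.venue_id AND l.tier = r.tier. A NULL in a compared column never satisfies the condition.
- l[0] venue_id=1, tier=GN → no match; kept with NULLs on the r side.
- l[1] venue_id=5, tier=LS → 1 match(es) in r → 1 row(s).
- l[2] venue_id=1, tier=LS → no match; kept with NULLs on the r side.
- l[3] venue_id=9, tier=GN → no match; kept with NULLs on the r side.
- l[4] venue_id=NULL, tier=GN → no match; kept with NULLs on the r side.
- l[5] venue_id=3, tier=LS → no match; kept with NULLs on the r side.
- l[6] venue_id=6, tier=LS → 1 match(es) in r → 1 row(s).
- plus 5 unmatched r row(s), each kept with NULL l columns.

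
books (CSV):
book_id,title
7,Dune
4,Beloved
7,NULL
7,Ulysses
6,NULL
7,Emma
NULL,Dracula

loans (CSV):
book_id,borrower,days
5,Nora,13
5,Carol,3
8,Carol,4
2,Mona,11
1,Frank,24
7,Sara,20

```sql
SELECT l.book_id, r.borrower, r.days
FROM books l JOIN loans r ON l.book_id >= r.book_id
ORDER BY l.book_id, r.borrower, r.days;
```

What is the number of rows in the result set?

INNER JOIN keeps only pairs where the ON condition holds.
Matching on l.book_id >= r.book_id. A NULL in a compared column never satisfies the condition.
- l (book_id=7) pairs with 5 row(s) of r.
- l (book_id=4) pairs with 2 row(s) of r.
- l (book_id=7) pairs with 5 row(s) of r.
- l (book_id=7) pairs with 5 row(s) of r.
- l (book_id=6) pairs with 4 row(s) of r.
- l (book_id=7) pairs with 5 row(s) of r.
- l (book_id=NULL) has no partner → excluded.
Total: 26 rows.

26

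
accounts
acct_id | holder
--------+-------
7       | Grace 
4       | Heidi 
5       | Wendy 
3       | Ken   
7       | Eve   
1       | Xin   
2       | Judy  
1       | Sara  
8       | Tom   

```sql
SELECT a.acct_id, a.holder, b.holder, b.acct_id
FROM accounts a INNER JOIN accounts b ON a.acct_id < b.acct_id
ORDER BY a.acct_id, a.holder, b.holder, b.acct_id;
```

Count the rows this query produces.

INNER JOIN keeps only pairs where the ON condition holds.
Matching on a.acct_id < b.acct_id.
- a[0] acct_id=7 → 1 match(es) in b → 1 row(s).
- a[1] acct_id=4 → 4 match(es) in b → 4 row(s).
- a[2] acct_id=5 → 3 match(es) in b → 3 row(s).
- a[3] acct_id=3 → 5 match(es) in b → 5 row(s).
- a[4] acct_id=7 → 1 match(es) in b → 1 row(s).
- a[5] acct_id=1 → 7 match(es) in b → 7 row(s).
- a[6] acct_id=2 → 6 match(es) in b → 6 row(s).
- a[7] acct_id=1 → 7 match(es) in b → 7 row(s).
- a[8] acct_id=8 → no match; dropped.
Total: 34 rows.

34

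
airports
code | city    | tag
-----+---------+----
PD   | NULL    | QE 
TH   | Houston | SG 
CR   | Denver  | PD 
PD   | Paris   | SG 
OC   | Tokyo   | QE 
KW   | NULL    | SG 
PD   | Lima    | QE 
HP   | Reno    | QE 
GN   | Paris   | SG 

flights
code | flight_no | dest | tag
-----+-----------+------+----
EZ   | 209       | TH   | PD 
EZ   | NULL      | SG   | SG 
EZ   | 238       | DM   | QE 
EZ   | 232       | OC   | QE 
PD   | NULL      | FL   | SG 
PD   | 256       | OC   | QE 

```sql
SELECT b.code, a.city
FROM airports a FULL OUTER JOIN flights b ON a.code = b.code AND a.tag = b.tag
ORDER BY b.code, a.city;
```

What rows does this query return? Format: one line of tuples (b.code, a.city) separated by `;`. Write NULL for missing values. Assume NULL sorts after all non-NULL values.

(EZ, NULL); (EZ, NULL); (EZ, NULL); (EZ, NULL); (PD, Lima); (PD, Paris); (PD, NULL); (NULL, Denver); (NULL, Houston); (NULL, Paris); (NULL, Reno); (NULL, Tokyo); (NULL, NULL)

FULL OUTER JOIN keeps every row from both sides; unmatched rows get NULL for the other side's columns.
Matching on a.code = b.code AND a.tag = b.tag.
- code=PD, tag=QE: 1 matching b row(s), so 1 row(s) emitted.
- code=TH, tag=SG: no b row matches, row kept with b columns NULL.
- code=CR, tag=PD: no b row matches, row kept with b columns NULL.
- code=PD, tag=SG: 1 matching b row(s), so 1 row(s) emitted.
- code=OC, tag=QE: no b row matches, row kept with b columns NULL.
- code=KW, tag=SG: no b row matches, row kept with b columns NULL.
- code=PD, tag=QE: 1 matching b row(s), so 1 row(s) emitted.
- code=HP, tag=QE: no b row matches, row kept with b columns NULL.
- code=GN, tag=SG: no b row matches, row kept with b columns NULL.
- plus 4 unmatched b row(s), each kept with NULL a columns.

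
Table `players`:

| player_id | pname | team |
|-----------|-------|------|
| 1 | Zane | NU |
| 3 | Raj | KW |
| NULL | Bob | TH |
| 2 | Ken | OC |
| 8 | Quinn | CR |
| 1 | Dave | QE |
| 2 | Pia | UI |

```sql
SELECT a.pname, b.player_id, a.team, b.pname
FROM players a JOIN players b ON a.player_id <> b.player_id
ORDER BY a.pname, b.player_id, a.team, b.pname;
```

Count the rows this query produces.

26

INNER JOIN keeps only pairs where the ON condition holds.
Matching on a.player_id <> b.player_id. A NULL in a compared column never satisfies the condition.
Matched pairs: 26.
Total: 26 rows.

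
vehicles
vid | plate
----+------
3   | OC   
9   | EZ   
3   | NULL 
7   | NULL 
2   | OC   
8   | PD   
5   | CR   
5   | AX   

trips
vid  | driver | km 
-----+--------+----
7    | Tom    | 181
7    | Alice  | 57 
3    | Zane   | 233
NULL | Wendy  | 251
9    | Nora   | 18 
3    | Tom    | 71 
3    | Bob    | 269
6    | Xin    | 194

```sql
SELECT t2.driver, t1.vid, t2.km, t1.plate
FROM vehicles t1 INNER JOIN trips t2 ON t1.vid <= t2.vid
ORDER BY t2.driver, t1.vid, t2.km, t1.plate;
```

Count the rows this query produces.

INNER JOIN keeps only pairs where the ON condition holds.
Matching on t1.vid <= t2.vid. A NULL in a compared column never satisfies the condition.
- t1 (vid=3) pairs with 7 row(s) of t2.
- t1 (vid=9) pairs with 1 row(s) of t2.
- t1 (vid=3) pairs with 7 row(s) of t2.
- t1 (vid=7) pairs with 3 row(s) of t2.
- t1 (vid=2) pairs with 7 row(s) of t2.
- t1 (vid=8) pairs with 1 row(s) of t2.
- t1 (vid=5) pairs with 4 row(s) of t2.
- t1 (vid=5) pairs with 4 row(s) of t2.
Total: 34 rows.

34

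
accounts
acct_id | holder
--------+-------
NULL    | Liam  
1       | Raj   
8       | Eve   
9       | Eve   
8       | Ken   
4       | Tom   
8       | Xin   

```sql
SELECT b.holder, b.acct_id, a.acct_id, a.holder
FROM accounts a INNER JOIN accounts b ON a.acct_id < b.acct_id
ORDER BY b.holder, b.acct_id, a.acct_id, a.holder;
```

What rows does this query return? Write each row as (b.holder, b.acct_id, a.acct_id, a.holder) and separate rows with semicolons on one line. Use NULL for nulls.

INNER JOIN keeps only pairs where the ON condition holds.
Matching on a.acct_id < b.acct_id. A NULL in a compared column never satisfies the condition.
- acct_id=NULL: no matching b row, dropped.
- acct_id=1: 5 matching b row(s), so 5 row(s) emitted.
- acct_id=8: 1 matching b row(s), so 1 row(s) emitted.
- acct_id=9: no matching b row, dropped.
- acct_id=8: 1 matching b row(s), so 1 row(s) emitted.
- acct_id=4: 4 matching b row(s), so 4 row(s) emitted.
- acct_id=8: 1 matching b row(s), so 1 row(s) emitted.

(Eve, 8, 1, Raj); (Eve, 8, 4, Tom); (Eve, 9, 1, Raj); (Eve, 9, 4, Tom); (Eve, 9, 8, Eve); (Eve, 9, 8, Ken); (Eve, 9, 8, Xin); (Ken, 8, 1, Raj); (Ken, 8, 4, Tom); (Tom, 4, 1, Raj); (Xin, 8, 1, Raj); (Xin, 8, 4, Tom)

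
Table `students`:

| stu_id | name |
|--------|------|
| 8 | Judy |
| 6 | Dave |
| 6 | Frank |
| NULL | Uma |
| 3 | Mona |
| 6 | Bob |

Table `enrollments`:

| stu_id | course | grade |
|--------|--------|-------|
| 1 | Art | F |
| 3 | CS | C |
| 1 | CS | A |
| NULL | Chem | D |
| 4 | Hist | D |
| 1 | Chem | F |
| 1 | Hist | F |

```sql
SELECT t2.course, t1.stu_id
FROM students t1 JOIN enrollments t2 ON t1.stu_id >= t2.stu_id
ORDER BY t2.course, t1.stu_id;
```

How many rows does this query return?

29

INNER JOIN keeps only pairs where the ON condition holds.
Matching on t1.stu_id >= t2.stu_id. A NULL in a compared column never satisfies the condition.
- t1 (stu_id=8) pairs with 6 row(s) of t2.
- t1 (stu_id=6) pairs with 6 row(s) of t2.
- t1 (stu_id=6) pairs with 6 row(s) of t2.
- t1 (stu_id=NULL) has no partner → excluded.
- t1 (stu_id=3) pairs with 5 row(s) of t2.
- t1 (stu_id=6) pairs with 6 row(s) of t2.
Total: 29 rows.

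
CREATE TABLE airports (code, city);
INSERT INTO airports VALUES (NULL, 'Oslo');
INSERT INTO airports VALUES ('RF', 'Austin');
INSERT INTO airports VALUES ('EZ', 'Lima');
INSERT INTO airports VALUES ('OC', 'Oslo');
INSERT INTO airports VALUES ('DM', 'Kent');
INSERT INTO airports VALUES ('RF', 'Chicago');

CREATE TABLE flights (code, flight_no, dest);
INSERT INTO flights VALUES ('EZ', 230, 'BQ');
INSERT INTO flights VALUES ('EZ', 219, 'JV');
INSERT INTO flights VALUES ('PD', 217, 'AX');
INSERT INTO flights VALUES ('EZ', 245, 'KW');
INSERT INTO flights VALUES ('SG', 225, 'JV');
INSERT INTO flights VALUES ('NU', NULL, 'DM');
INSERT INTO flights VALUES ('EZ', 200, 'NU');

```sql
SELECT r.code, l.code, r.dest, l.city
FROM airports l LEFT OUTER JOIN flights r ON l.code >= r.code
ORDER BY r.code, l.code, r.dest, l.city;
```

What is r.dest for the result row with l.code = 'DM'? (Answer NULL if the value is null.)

LEFT JOIN keeps every row from `airports`; unmatched rows get NULL for `flights`'s columns.
Matching on l.code >= r.code. A NULL in a compared column never satisfies the condition.
Matched pairs: 21; unmatched l rows kept: 2.

NULL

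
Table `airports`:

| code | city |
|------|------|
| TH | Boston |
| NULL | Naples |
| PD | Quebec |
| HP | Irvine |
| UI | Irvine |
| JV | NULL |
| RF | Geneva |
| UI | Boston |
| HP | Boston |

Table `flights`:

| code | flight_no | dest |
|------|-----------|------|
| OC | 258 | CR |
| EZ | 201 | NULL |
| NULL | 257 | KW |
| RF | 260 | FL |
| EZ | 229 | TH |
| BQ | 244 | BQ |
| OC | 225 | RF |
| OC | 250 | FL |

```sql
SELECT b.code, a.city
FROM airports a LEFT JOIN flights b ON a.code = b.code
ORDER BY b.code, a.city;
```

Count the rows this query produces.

LEFT JOIN keeps every row from `airports`; unmatched rows get NULL for `flights`'s columns.
Matching on a.code = b.code. A NULL in a compared column never satisfies the condition.
Matched pairs: 1; unmatched a rows kept: 8.
Total: 1 matched + 8 padded = 9 rows.

9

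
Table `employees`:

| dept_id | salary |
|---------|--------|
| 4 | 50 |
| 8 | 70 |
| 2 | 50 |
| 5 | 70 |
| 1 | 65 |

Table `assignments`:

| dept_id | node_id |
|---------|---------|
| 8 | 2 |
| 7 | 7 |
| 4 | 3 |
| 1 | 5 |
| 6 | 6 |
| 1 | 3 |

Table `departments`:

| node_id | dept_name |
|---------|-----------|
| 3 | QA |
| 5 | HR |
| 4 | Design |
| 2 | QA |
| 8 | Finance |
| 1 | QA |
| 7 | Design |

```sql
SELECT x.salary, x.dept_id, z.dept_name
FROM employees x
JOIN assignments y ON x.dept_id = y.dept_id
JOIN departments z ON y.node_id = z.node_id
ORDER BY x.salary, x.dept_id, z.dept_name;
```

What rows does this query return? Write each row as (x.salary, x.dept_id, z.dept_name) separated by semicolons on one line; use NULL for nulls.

Step 1 — x INNER JOIN y on dept_id → 4 row(s).
Then INNER JOIN `departments z` on node_id: keep only rows whose y.node_id appears in z.

(50, 4, QA); (65, 1, HR); (65, 1, QA); (70, 8, QA)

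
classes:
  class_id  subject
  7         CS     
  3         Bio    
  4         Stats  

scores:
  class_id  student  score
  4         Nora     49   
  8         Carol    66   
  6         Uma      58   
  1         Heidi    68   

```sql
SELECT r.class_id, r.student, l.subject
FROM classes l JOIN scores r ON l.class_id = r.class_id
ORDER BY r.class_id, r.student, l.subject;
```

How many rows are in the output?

1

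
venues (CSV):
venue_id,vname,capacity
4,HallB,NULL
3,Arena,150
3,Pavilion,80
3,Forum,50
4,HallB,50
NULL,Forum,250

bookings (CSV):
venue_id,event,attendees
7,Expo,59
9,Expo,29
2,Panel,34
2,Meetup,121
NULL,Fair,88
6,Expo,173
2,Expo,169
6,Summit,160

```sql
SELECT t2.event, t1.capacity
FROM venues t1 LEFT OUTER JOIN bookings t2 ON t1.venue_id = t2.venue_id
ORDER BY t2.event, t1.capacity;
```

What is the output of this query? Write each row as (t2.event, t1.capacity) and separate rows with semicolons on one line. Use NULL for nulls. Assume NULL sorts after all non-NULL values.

(NULL, 50); (NULL, 50); (NULL, 80); (NULL, 150); (NULL, 250); (NULL, NULL)

LEFT JOIN keeps every row from `venues`; unmatched rows get NULL for `bookings`'s columns.
Matching on t1.venue_id = t2.venue_id. A NULL in a compared column never satisfies the condition.
- venue_id=4: no t2 row matches, row kept with t2 columns NULL.
- venue_id=3: no t2 row matches, row kept with t2 columns NULL.
- venue_id=3: no t2 row matches, row kept with t2 columns NULL.
- venue_id=3: no t2 row matches, row kept with t2 columns NULL.
- venue_id=4: no t2 row matches, row kept with t2 columns NULL.
- venue_id=NULL: no t2 row matches, row kept with t2 columns NULL.
After projecting and ordering:
t2.event | t1.capacity
NULL | 50
NULL | 50
NULL | 80
NULL | 150
NULL | 250
NULL | NULL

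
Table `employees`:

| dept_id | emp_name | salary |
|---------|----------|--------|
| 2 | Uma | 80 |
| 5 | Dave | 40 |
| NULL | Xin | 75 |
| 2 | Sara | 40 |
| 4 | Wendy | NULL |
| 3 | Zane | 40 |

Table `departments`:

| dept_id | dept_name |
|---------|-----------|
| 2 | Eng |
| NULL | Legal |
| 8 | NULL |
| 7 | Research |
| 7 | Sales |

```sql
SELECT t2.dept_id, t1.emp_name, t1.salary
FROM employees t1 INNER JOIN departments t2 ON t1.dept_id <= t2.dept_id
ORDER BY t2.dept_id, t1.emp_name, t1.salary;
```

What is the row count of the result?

17

INNER JOIN keeps only pairs where the ON condition holds.
Matching on t1.dept_id <= t2.dept_id. A NULL in a compared column never satisfies the condition.
- dept_id=2: 4 matching t2 row(s), so 4 row(s) emitted.
- dept_id=5: 3 matching t2 row(s), so 3 row(s) emitted.
- dept_id=NULL: no matching t2 row, dropped.
- dept_id=2: 4 matching t2 row(s), so 4 row(s) emitted.
- dept_id=4: 3 matching t2 row(s), so 3 row(s) emitted.
- dept_id=3: 3 matching t2 row(s), so 3 row(s) emitted.
Total: 17 rows.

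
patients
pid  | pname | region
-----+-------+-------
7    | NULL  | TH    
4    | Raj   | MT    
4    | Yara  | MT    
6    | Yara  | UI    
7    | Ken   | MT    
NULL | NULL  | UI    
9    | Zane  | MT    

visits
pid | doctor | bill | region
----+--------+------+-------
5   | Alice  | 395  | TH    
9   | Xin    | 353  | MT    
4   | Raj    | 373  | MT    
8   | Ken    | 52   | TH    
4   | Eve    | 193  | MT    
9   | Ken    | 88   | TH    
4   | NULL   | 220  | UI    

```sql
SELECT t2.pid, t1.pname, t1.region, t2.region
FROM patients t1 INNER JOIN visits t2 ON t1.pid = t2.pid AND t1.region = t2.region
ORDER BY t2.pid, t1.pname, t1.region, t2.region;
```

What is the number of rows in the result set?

INNER JOIN keeps only pairs where the ON condition holds.
Matching on t1.pid = t2.pid AND t1.region = t2.region. A NULL in a compared column never satisfies the condition.
- t1 row (pid=7, region=TH): no match → dropped.
- t1 row (pid=4, region=MT): matches 2 t2 row(s) → 2 output row(s).
- t1 row (pid=4, region=MT): matches 2 t2 row(s) → 2 output row(s).
- t1 row (pid=6, region=UI): no match → dropped.
- t1 row (pid=7, region=MT): no match → dropped.
- t1 row (pid=NULL, region=UI): no match → dropped.
- t1 row (pid=9, region=MT): matches 1 t2 row(s) → 1 output row(s).
Total: 5 rows.

5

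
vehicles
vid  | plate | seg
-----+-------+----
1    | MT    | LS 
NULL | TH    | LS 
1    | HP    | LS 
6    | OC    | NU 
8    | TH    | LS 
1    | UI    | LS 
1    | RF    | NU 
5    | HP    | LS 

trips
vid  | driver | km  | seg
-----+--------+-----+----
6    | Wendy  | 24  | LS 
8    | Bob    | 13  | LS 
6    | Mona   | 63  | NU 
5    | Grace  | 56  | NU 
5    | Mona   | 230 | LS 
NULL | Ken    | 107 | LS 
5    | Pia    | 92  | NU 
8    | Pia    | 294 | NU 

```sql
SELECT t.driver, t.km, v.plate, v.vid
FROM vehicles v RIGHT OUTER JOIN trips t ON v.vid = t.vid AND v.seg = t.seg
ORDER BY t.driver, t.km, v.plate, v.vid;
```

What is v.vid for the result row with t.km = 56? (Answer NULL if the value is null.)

RIGHT JOIN keeps every row from `trips`; unmatched rows get NULL for `vehicles`'s columns.
Matching on v.vid = t.vid AND v.seg = t.seg. A NULL in a compared column never satisfies the condition.
Matched pairs: 3; unmatched t rows kept: 5.

NULL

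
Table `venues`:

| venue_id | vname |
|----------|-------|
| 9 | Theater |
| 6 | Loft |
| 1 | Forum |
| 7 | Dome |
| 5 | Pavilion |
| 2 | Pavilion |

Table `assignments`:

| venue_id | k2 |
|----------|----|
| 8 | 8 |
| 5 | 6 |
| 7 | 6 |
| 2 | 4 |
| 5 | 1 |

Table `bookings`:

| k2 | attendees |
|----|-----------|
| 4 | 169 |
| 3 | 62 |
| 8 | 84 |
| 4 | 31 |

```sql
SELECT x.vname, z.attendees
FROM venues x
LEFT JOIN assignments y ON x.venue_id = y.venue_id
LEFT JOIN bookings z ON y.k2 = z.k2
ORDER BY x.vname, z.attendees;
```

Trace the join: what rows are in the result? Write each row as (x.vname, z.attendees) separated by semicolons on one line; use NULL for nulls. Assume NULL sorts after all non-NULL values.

(Dome, NULL); (Forum, NULL); (Loft, NULL); (Pavilion, 31); (Pavilion, 169); (Pavilion, NULL); (Pavilion, NULL); (Theater, NULL)

Step 1 — x LEFT JOIN y on venue_id → 7 row(s).
Then LEFT JOIN `bookings z` on k2: each of those 7 rows is kept; rows whose y.k2 has no match in z get NULL for z's columns.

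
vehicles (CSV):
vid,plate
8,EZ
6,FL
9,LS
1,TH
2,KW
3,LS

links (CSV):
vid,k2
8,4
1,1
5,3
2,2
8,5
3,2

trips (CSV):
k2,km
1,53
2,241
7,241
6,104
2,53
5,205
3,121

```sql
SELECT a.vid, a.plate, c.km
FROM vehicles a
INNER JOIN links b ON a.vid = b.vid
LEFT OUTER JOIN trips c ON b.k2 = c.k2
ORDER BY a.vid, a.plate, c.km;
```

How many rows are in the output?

7

Evaluate left to right. First `vehicles a INNER JOIN links b` on vid: 5 row(s).
Then LEFT JOIN `trips c` on k2: each of those 5 rows is kept; rows whose b.k2 has no match in c get NULL for c's columns.
Result: 7 row(s).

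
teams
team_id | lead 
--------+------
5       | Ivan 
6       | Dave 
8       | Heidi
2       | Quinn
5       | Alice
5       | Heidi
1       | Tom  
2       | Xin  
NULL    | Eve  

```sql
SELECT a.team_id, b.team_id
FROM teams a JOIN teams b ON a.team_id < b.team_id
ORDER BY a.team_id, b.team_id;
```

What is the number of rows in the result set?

INNER JOIN keeps only pairs where the ON condition holds.
Matching on a.team_id < b.team_id. A NULL in a compared column never satisfies the condition.
- a[0] team_id=5 → 2 match(es) in b → 2 row(s).
- a[1] team_id=6 → 1 match(es) in b → 1 row(s).
- a[2] team_id=8 → no match; dropped.
- a[3] team_id=2 → 5 match(es) in b → 5 row(s).
- a[4] team_id=5 → 2 match(es) in b → 2 row(s).
- a[5] team_id=5 → 2 match(es) in b → 2 row(s).
- a[6] team_id=1 → 7 match(es) in b → 7 row(s).
- a[7] team_id=2 → 5 match(es) in b → 5 row(s).
- a[8] team_id=NULL → no match; dropped.
Total: 24 rows.

24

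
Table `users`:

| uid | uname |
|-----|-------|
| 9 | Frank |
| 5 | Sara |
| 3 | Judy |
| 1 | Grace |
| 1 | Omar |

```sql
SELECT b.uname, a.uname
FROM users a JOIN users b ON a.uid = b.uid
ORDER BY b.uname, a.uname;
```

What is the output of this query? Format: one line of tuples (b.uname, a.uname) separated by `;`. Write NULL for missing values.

INNER JOIN keeps only pairs where the ON condition holds.
Matching on a.uid = b.uid.
- a (uid=9) pairs with 1 row(s) of b.
- a (uid=5) pairs with 1 row(s) of b.
- a (uid=3) pairs with 1 row(s) of b.
- a (uid=1) pairs with 2 row(s) of b.
- a (uid=1) pairs with 2 row(s) of b.
After projecting and ordering:
b.uname | a.uname
Frank | Frank
Grace | Grace
Grace | Omar
Judy | Judy
Omar | Grace
Omar | Omar
Sara | Sara

(Frank, Frank); (Grace, Grace); (Grace, Omar); (Judy, Judy); (Omar, Grace); (Omar, Omar); (Sara, Sara)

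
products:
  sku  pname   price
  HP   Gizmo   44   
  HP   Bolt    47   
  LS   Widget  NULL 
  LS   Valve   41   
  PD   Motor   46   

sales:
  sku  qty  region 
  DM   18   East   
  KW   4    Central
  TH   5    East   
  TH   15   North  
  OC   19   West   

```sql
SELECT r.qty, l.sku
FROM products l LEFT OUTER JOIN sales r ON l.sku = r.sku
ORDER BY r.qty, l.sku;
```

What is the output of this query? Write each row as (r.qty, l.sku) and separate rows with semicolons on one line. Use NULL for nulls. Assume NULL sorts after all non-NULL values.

(NULL, HP); (NULL, HP); (NULL, LS); (NULL, LS); (NULL, PD)

LEFT JOIN keeps every row from `products`; unmatched rows get NULL for `sales`'s columns.
Matching on l.sku = r.sku.
- l row (sku=HP): no match → kept, r columns NULL.
- l row (sku=HP): no match → kept, r columns NULL.
- l row (sku=LS): no match → kept, r columns NULL.
- l row (sku=LS): no match → kept, r columns NULL.
- l row (sku=PD): no match → kept, r columns NULL.
After projecting and ordering:
r.qty | l.sku
NULL | HP
NULL | HP
NULL | LS
NULL | LS
NULL | PD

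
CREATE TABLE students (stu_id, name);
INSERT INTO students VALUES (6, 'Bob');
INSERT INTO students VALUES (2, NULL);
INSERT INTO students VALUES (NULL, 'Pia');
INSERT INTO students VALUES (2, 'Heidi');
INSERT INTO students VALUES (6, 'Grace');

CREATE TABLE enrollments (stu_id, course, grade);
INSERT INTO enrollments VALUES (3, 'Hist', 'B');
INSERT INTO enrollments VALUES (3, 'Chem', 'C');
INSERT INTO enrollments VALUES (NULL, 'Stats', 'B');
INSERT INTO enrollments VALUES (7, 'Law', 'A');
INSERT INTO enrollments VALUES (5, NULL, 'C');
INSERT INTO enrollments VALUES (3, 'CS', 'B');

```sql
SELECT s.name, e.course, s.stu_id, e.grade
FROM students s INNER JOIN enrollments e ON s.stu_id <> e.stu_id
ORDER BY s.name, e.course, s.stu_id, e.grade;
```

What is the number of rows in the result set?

INNER JOIN keeps only pairs where the ON condition holds.
Matching on s.stu_id <> e.stu_id. A NULL in a compared column never satisfies the condition.
- s row (stu_id=6): matches 5 e row(s) → 5 output row(s).
- s row (stu_id=2): matches 5 e row(s) → 5 output row(s).
- s row (stu_id=NULL): no match → dropped.
- s row (stu_id=2): matches 5 e row(s) → 5 output row(s).
- s row (stu_id=6): matches 5 e row(s) → 5 output row(s).
Total: 20 rows.

20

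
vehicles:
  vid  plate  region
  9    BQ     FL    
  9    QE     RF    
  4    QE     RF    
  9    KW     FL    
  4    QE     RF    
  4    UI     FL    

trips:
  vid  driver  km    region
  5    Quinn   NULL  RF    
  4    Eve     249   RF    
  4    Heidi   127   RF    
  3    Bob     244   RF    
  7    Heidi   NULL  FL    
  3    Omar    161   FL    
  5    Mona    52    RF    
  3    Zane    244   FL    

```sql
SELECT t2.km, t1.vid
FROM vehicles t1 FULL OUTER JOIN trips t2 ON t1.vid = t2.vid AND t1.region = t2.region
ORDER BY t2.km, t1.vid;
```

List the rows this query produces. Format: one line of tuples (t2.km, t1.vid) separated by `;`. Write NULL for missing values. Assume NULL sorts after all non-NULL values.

(52, NULL); (127, 4); (127, 4); (161, NULL); (244, NULL); (244, NULL); (249, 4); (249, 4); (NULL, 4); (NULL, 9); (NULL, 9); (NULL, 9); (NULL, NULL); (NULL, NULL)

FULL OUTER JOIN keeps every row from both sides; unmatched rows get NULL for the other side's columns.
Matching on t1.vid = t2.vid AND t1.region = t2.region.
- t1 (vid=9, region=FL) has no partner → padded with NULL.
- t1 (vid=9, region=RF) has no partner → padded with NULL.
- t1 (vid=4, region=RF) pairs with 2 row(s) of t2.
- t1 (vid=9, region=FL) has no partner → padded with NULL.
- t1 (vid=4, region=RF) pairs with 2 row(s) of t2.
- t1 (vid=4, region=FL) has no partner → padded with NULL.
- 6 t2 row(s) had no t1 match → kept, t1 columns NULL.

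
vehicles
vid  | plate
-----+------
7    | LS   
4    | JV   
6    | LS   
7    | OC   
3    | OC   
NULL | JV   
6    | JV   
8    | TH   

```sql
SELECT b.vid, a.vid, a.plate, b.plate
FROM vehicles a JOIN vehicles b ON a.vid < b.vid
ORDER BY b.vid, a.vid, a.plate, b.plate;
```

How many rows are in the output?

INNER JOIN keeps only pairs where the ON condition holds.
Matching on a.vid < b.vid. A NULL in a compared column never satisfies the condition.
- vid=7: 1 matching b row(s), so 1 row(s) emitted.
- vid=4: 5 matching b row(s), so 5 row(s) emitted.
- vid=6: 3 matching b row(s), so 3 row(s) emitted.
- vid=7: 1 matching b row(s), so 1 row(s) emitted.
- vid=3: 6 matching b row(s), so 6 row(s) emitted.
- vid=NULL: no matching b row, dropped.
- vid=6: 3 matching b row(s), so 3 row(s) emitted.
- vid=8: no matching b row, dropped.
Total: 19 rows.

19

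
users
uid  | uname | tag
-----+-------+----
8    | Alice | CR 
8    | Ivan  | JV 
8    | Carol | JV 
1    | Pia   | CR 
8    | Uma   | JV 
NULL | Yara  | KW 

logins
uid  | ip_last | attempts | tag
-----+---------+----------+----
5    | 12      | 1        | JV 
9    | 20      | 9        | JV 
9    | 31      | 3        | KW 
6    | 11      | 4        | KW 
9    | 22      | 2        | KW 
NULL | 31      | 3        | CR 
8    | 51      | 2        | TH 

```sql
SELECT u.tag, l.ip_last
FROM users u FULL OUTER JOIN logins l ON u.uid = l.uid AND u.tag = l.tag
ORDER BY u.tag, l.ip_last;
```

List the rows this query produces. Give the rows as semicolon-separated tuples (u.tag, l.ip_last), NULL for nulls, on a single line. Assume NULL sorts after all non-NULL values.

FULL OUTER JOIN keeps every row from both sides; unmatched rows get NULL for the other side's columns.
Matching on u.uid = l.uid AND u.tag = l.tag. A NULL in a compared column never satisfies the condition.
Matched pairs: 0; unmatched u rows kept: 6; unmatched l rows kept: 7.

(CR, NULL); (CR, NULL); (JV, NULL); (JV, NULL); (JV, NULL); (KW, NULL); (NULL, 11); (NULL, 12); (NULL, 20); (NULL, 22); (NULL, 31); (NULL, 31); (NULL, 51)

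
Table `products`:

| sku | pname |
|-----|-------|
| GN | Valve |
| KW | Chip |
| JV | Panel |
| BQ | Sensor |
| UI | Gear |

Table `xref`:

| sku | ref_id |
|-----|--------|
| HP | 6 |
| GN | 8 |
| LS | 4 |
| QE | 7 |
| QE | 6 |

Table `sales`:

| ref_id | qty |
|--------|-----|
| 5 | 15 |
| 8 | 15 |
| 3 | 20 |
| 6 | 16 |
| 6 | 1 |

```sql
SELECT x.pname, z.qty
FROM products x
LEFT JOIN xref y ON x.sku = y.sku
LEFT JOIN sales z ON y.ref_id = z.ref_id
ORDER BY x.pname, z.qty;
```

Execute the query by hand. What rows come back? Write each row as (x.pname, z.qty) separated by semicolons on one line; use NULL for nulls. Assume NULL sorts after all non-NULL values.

(Chip, NULL); (Gear, NULL); (Panel, NULL); (Sensor, NULL); (Valve, 15)

Step 1 — x LEFT JOIN y on sku → 5 row(s).
Then LEFT JOIN `sales z` on ref_id: each of those 5 rows is kept; rows whose y.ref_id has no match in z get NULL for z's columns.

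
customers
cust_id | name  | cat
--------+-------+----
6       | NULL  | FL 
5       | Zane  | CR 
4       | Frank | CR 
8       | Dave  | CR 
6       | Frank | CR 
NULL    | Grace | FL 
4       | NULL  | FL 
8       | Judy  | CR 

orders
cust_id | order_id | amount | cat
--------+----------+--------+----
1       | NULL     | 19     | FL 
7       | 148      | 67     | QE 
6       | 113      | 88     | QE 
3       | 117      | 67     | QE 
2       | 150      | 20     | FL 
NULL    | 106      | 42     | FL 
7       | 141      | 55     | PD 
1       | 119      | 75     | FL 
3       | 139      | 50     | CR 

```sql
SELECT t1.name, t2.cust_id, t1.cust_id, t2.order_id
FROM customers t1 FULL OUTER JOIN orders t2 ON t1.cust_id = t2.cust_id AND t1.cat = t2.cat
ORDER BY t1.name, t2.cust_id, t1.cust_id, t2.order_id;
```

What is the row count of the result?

FULL OUTER JOIN keeps every row from both sides; unmatched rows get NULL for the other side's columns.
Matching on t1.cust_id = t2.cust_id AND t1.cat = t2.cat. A NULL in a compared column never satisfies the condition.
Matched pairs: 0; unmatched t1 rows kept: 8; unmatched t2 rows kept: 9.
Total: 0 matched + 17 padded = 17 rows.

17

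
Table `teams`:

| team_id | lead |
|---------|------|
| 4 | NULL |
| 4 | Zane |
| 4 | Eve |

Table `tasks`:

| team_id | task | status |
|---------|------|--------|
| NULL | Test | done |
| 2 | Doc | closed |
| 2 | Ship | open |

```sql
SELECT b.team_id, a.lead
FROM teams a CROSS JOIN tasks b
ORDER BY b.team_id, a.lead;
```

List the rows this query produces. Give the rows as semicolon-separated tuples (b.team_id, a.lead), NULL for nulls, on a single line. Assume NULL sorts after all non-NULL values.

(2, Eve); (2, Eve); (2, Zane); (2, Zane); (2, NULL); (2, NULL); (NULL, Eve); (NULL, Zane); (NULL, NULL)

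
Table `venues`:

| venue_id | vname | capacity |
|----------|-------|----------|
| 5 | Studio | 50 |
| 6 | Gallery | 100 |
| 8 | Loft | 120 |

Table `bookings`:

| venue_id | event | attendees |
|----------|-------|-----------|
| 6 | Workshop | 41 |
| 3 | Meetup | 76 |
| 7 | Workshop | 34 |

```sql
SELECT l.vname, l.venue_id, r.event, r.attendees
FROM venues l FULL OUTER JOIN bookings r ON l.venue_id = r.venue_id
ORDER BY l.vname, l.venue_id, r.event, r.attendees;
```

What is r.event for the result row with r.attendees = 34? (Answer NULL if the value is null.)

FULL OUTER JOIN keeps every row from both sides; unmatched rows get NULL for the other side's columns.
Matching on l.venue_id = r.venue_id.
- l[0] venue_id=5 → no match; kept with NULLs on the r side.
- l[1] venue_id=6 → 1 match(es) in r → 1 row(s).
- l[2] venue_id=8 → no match; kept with NULLs on the r side.
- 2 r row(s) had no l match → kept, l columns NULL.

Workshop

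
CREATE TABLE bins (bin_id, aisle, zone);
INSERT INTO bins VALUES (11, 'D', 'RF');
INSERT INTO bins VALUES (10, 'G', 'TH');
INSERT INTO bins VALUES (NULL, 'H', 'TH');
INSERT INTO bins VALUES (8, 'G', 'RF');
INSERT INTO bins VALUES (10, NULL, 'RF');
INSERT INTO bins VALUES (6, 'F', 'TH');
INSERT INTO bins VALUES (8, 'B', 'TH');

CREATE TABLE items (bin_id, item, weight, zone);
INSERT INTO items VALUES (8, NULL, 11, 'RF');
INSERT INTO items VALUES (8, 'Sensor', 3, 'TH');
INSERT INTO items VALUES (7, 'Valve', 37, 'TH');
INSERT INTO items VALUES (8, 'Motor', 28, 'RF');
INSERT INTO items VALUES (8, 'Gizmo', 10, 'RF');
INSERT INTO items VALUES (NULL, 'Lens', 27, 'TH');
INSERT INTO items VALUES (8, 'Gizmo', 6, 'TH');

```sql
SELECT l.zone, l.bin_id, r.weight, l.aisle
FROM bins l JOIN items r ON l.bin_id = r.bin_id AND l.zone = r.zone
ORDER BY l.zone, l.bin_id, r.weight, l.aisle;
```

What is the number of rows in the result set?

5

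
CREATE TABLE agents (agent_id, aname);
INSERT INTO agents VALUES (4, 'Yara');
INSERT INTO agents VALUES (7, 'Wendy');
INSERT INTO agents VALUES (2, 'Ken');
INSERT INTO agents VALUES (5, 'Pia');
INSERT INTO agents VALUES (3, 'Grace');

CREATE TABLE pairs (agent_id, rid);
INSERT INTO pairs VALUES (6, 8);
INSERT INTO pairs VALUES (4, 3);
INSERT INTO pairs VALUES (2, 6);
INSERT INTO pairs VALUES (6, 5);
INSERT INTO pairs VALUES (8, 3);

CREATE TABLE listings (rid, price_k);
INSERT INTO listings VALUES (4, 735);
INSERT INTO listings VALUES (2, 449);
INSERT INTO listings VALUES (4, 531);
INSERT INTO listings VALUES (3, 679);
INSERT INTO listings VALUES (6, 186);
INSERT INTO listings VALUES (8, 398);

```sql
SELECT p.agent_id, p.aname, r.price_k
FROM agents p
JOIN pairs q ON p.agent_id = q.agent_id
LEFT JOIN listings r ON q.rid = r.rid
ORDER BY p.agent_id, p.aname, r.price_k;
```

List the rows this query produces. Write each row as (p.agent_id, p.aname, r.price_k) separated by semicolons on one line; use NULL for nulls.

(2, Ken, 186); (4, Yara, 679)

Joins associate left-to-right: agents INNER JOIN pairs on agent_id gives 2 intermediate row(s).
Then LEFT JOIN `listings r` on rid: each of those 2 rows is kept; rows whose q.rid has no match in r get NULL for r's columns.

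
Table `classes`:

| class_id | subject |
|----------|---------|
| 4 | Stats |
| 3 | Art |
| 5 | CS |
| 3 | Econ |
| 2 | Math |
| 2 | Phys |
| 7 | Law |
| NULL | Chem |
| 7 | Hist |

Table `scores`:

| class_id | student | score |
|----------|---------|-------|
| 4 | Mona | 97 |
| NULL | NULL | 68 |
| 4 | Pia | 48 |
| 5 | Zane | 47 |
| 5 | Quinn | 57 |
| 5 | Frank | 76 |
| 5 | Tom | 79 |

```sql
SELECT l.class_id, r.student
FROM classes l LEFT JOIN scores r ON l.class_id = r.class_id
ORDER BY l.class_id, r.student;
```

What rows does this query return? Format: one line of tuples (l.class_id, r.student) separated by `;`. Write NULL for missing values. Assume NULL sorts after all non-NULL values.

(2, NULL); (2, NULL); (3, NULL); (3, NULL); (4, Mona); (4, Pia); (5, Frank); (5, Quinn); (5, Tom); (5, Zane); (7, NULL); (7, NULL); (NULL, NULL)

LEFT JOIN keeps every row from `classes`; unmatched rows get NULL for `scores`'s columns.
Matching on l.class_id = r.class_id. A NULL in a compared column never satisfies the condition.
- l row (class_id=4): matches 2 r row(s) → 2 output row(s).
- l row (class_id=3): no match → kept, r columns NULL.
- l row (class_id=5): matches 4 r row(s) → 4 output row(s).
- l row (class_id=3): no match → kept, r columns NULL.
- l row (class_id=2): no match → kept, r columns NULL.
- l row (class_id=2): no match → kept, r columns NULL.
- l row (class_id=7): no match → kept, r columns NULL.
- l row (class_id=NULL): no match → kept, r columns NULL.
- l row (class_id=7): no match → kept, r columns NULL.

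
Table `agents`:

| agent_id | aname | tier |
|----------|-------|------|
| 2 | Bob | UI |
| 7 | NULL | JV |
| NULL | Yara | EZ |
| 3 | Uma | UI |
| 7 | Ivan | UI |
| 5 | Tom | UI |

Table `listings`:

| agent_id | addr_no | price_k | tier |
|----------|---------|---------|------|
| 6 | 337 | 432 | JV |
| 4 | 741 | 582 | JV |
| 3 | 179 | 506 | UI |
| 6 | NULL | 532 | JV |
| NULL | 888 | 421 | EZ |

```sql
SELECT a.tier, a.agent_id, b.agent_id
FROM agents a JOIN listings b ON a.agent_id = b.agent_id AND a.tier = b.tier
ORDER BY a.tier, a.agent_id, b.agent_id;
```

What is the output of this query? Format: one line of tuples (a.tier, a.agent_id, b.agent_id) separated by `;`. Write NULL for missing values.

INNER JOIN keeps only pairs where the ON condition holds.
Matching on a.agent_id = b.agent_id AND a.tier = b.tier. A NULL in a compared column never satisfies the condition.
- a row (agent_id=2, tier=UI): no match → dropped.
- a row (agent_id=7, tier=JV): no match → dropped.
- a row (agent_id=NULL, tier=EZ): no match → dropped.
- a row (agent_id=3, tier=UI): matches 1 b row(s) → 1 output row(s).
- a row (agent_id=7, tier=UI): no match → dropped.
- a row (agent_id=5, tier=UI): no match → dropped.
After projecting and ordering:
a.tier | a.agent_id | b.agent_id
UI | 3 | 3

(UI, 3, 3)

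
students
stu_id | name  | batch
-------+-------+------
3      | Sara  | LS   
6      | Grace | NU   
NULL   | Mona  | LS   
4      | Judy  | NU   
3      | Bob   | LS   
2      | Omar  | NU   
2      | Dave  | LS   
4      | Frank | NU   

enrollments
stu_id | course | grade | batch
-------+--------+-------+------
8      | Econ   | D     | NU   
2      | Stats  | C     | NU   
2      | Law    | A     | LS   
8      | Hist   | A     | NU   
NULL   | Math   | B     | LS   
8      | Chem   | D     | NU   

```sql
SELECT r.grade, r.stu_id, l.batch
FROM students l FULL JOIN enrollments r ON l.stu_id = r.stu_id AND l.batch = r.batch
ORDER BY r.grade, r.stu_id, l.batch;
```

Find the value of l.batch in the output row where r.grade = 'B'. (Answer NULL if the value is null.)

FULL OUTER JOIN keeps every row from both sides; unmatched rows get NULL for the other side's columns.
Matching on l.stu_id = r.stu_id AND l.batch = r.batch. A NULL in a compared column never satisfies the condition.
- l[0] stu_id=3, batch=LS → no match; kept with NULLs on the r side.
- l[1] stu_id=6, batch=NU → no match; kept with NULLs on the r side.
- l[2] stu_id=NULL, batch=LS → no match; kept with NULLs on the r side.
- l[3] stu_id=4, batch=NU → no match; kept with NULLs on the r side.
- l[4] stu_id=3, batch=LS → no match; kept with NULLs on the r side.
- l[5] stu_id=2, batch=NU → 1 match(es) in r → 1 row(s).
- l[6] stu_id=2, batch=LS → 1 match(es) in r → 1 row(s).
- l[7] stu_id=4, batch=NU → no match; kept with NULLs on the r side.
- 4 r row(s) had no l match → kept, l columns NULL.

NULL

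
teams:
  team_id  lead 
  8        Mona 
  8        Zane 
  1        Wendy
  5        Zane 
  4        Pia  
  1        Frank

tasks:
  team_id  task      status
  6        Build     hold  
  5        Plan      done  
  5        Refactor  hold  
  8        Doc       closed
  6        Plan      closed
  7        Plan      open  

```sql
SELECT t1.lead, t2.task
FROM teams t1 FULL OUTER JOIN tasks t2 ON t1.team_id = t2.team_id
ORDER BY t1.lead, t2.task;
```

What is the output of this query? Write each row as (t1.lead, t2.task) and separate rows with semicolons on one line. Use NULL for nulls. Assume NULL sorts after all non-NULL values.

(Frank, NULL); (Mona, Doc); (Pia, NULL); (Wendy, NULL); (Zane, Doc); (Zane, Plan); (Zane, Refactor); (NULL, Build); (NULL, Plan); (NULL, Plan)

FULL OUTER JOIN keeps every row from both sides; unmatched rows get NULL for the other side's columns.
Matching on t1.team_id = t2.team_id.
- t1[0] team_id=8 → 1 match(es) in t2 → 1 row(s).
- t1[1] team_id=8 → 1 match(es) in t2 → 1 row(s).
- t1[2] team_id=1 → no match; kept with NULLs on the t2 side.
- t1[3] team_id=5 → 2 match(es) in t2 → 2 row(s).
- t1[4] team_id=4 → no match; kept with NULLs on the t2 side.
- t1[5] team_id=1 → no match; kept with NULLs on the t2 side.
- 3 row(s) from t2 found no t1 partner → padded with NULL.
After projecting and ordering:
t1.lead | t2.task
Frank | NULL
Mona | Doc
Pia | NULL
Wendy | NULL
Zane | Doc
Zane | Plan
Zane | Refactor
NULL | Build
NULL | Plan
NULL | Plan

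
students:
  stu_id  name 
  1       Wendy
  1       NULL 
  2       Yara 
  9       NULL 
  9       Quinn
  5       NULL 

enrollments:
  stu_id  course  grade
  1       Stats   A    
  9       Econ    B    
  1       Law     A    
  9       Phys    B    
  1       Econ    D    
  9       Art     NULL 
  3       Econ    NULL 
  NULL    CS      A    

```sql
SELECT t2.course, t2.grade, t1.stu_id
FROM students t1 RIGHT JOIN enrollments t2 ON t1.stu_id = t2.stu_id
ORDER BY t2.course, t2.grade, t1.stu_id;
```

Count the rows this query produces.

RIGHT JOIN keeps every row from `enrollments`; unmatched rows get NULL for `students`'s columns.
Matching on t1.stu_id = t2.stu_id. A NULL in a compared column never satisfies the condition.
- t1[0] stu_id=1 → 3 match(es) in t2 → 3 row(s).
- t1[1] stu_id=1 → 3 match(es) in t2 → 3 row(s).
- t1[2] stu_id=2 → no match.
- t1[3] stu_id=9 → 3 match(es) in t2 → 3 row(s).
- t1[4] stu_id=9 → 3 match(es) in t2 → 3 row(s).
- t1[5] stu_id=5 → no match.
- plus 2 unmatched t2 row(s), each kept with NULL t1 columns.
Total: 12 matched + 2 padded = 14 rows.

14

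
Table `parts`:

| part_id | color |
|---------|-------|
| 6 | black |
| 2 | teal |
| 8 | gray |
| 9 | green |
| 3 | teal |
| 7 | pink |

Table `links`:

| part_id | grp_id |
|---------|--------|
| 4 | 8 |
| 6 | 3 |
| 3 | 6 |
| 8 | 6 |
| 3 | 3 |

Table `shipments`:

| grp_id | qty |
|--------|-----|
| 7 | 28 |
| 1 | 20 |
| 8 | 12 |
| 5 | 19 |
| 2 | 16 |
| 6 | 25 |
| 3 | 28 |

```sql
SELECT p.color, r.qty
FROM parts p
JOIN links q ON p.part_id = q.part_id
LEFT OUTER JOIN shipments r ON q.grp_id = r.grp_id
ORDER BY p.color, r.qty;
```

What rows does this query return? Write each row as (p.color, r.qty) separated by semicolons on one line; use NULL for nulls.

Joins associate left-to-right: parts INNER JOIN links on part_id gives 4 intermediate row(s).
Then LEFT JOIN `shipments r` on grp_id: each of those 4 rows is kept; rows whose q.grp_id has no match in r get NULL for r's columns.

(black, 28); (gray, 25); (teal, 25); (teal, 28)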